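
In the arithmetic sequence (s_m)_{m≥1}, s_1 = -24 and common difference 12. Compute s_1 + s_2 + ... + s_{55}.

s_m = -24 + (m - 1)·12.
s_{55} = 624; S = 55·(-24 + 624)/2 = 16500.

16500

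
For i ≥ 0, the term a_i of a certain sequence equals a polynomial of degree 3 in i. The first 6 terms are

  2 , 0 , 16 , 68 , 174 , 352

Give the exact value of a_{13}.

6528

1st diffs: -2, 16, 52, 106, 178.
2nd diffs: 18, 36, 54, 72.
3rd diffs: 18, 18, 18 (constant).
So a_i = 3i^3 - 5i + 2.
Evaluating at i = 13 gives a_{13} = 6528.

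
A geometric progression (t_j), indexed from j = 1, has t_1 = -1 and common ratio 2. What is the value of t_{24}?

-8388608

t_j = (-1)·2^(j-1).
t_{24} = (-1)·2^23 = -8388608.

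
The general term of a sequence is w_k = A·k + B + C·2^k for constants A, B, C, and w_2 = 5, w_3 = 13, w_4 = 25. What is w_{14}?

16433

Plug in k = 2, 3, 4: 2A + B + 4C = 5; 3A + B + 8C = 13; 4A + B + 16C = 25.
Subtracting the first from the second: A + 4C = 8.
Subtracting the second from the third: A + 8C = 12.
Solving: C = 1, A = 4, then B = -7.
Therefore w_{14} = 56 + (-7) + 1·16384 = 16433.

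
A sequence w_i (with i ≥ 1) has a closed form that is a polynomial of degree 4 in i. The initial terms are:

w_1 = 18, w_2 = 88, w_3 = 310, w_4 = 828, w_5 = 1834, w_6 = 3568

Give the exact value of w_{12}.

1st diffs: 70, 222, 518, 1006, 1734.
2nd diffs: 152, 296, 488, 728.
3rd diffs: 144, 192, 240.
4th diffs: 48, 48 (constant).
Newton forward-difference form: w_i = 18 + 70·C(i-1,1) + 152·C(i-1,2) + 144·C(i-1,3) + 48·C(i-1,4).
At i = 12: i-1 = 11, so w_{12} = 18 + 770 + 8360 + 23760 + 15840 = 48748.

48748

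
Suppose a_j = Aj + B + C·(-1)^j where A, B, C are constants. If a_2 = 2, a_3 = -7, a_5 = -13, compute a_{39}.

-115

Write the equations: 2A + B + C = 2; 3A + B - C = -7; 5A + B - C = -13.
Subtracting the first from the second: A - 2C = -9.
Subtracting the second from the third: 2A = -6.
Solving: C = 3, A = -3, then B = 5.
Therefore a_{39} = -117 + 5 + 3·(-1) = -115.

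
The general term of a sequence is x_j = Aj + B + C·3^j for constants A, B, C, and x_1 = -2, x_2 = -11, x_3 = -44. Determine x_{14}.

-9565895

Write the equations: A + B + 3C = -2; 2A + B + 9C = -11; 3A + B + 27C = -44.
Subtracting the first from the second: A + 6C = -9.
Subtracting the second from the third: A + 18C = -33.
Solving: C = -2, A = 3, then B = 1.
Hence x_{14} = 3·14 + 1 + (-2)·4782969 = -9565895.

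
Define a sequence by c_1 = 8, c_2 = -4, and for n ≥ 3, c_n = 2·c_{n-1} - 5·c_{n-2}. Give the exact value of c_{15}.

Applying the relation repeatedly:
c_3 = -48; c_4 = -76; c_5 = 88; …; c_{12} = 67604; c_{13} = 32248; c_{14} = -273524; c_{15} = -708288.

-708288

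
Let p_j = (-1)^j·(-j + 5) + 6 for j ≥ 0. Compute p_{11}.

12

(-1)^11 = -1; -j + 5 at j=11 is -6; so p_{11} = 12.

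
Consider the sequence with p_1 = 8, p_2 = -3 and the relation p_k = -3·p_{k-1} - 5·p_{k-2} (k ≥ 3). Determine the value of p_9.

Compute successive terms:
p_3 = -31  p_4 = 108  p_5 = -169  p_6 = -33  p_7 = 944  p_8 = -2667  p_9 = 3281.

3281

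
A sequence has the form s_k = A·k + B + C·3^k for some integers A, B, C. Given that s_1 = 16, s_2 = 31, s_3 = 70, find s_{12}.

Plug in k = 1, 2, 3: A + B + 3C = 16; 2A + B + 9C = 31; 3A + B + 27C = 70.
Subtracting the first from the second: A + 6C = 15.
Subtracting the second from the third: A + 18C = 39.
Solving: C = 2, A = 3, then B = 7.
Hence s_{12} = 3·12 + 7 + 2·531441 = 1062925.

1062925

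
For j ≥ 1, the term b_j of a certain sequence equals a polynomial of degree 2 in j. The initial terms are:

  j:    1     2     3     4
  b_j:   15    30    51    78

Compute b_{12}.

510

1st diffs: 15, 21, 27.
2nd diffs: 6, 6 (constant).
So b_j = 3j^2 + 6j + 6.
Evaluating at j = 12 gives b_{12} = 510.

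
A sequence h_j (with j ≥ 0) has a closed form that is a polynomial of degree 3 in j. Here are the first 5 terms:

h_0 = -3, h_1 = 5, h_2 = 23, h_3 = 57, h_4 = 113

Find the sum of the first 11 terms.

1st diffs: 8, 18, 34, 56.
2nd diffs: 10, 16, 22.
3rd diffs: 6, 6 (constant).
Newton forward-difference form: h_j = -3 + 8·C(j,1) + 10·C(j,2) + 6·C(j,3).
Continuing: …, 197, 315, 473, 677, …, h_{10} = 1247.
Summing j = 0..10 (11 terms) gives 4037.

4037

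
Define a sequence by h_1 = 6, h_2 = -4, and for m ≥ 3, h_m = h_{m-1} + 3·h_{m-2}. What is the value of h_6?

h_3 = 14;  h_4 = 2;  h_5 = 44;  h_6 = 50.

50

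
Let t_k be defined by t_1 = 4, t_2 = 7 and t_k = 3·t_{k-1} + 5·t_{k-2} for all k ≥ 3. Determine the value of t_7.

Applying the relation repeatedly:
t_3 = 41; t_4 = 158; t_5 = 679; t_6 = 2827; t_7 = 11876.

11876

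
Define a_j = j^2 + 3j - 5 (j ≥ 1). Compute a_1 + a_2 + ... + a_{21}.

3899

Over j = 1..21: Σj = 231, Σj² = 3311.
Total = (1)·3311 + (3)·231 + (-5)·21 = 3899.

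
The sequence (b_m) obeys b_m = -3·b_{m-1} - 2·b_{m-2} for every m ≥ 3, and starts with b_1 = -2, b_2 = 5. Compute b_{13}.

-12287

Compute successive terms:
b_3 = -11;  b_4 = 23;  b_5 = -47;  …;  b_{10} = 1535;  b_{11} = -3071;  b_{12} = 6143;  b_{13} = -12287.
(Characteristic roots are -1 and -2.)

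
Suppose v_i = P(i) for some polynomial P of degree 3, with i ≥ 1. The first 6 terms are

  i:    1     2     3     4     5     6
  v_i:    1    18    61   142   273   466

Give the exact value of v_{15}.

6973

1st diffs: 17, 43, 81, 131, 193.
2nd diffs: 26, 38, 50, 62.
3rd diffs: 12, 12, 12 (constant).
Newton forward-difference form: v_i = 1 + 17·C(i-1,1) + 26·C(i-1,2) + 12·C(i-1,3).
At i = 15: i-1 = 14, so v_{15} = 1 + 238 + 2366 + 4368 = 6973.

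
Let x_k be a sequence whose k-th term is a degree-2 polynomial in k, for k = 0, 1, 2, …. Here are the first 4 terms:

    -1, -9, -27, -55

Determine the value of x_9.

-433

1st diffs: -8, -18, -28.
2nd diffs: -10, -10 (constant).
Newton forward-difference form: x_k = -1 + (-8)·C(k,1) + (-10)·C(k,2).
At k = 9: k = 9, so x_9 = -1 - 72 - 360 = -433.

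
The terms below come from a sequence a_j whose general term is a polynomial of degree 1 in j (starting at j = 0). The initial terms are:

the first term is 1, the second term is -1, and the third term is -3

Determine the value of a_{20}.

-39

1st diffs: -2, -2 (constant).
So a_j = -2j + 1.
Evaluating at j = 20 gives a_{20} = -39.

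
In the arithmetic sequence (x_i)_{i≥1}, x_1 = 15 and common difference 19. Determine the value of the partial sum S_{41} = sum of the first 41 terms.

16195

x_i = 15 + (i - 1)·19.
x_{41} = 775; S = 41·(15 + 775)/2 = 16195.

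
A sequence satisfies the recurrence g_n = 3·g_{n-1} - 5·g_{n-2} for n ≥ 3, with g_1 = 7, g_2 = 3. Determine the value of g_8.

2307

g_3 = -26  g_4 = -93  g_5 = -149  g_6 = 18  g_7 = 799  g_8 = 2307.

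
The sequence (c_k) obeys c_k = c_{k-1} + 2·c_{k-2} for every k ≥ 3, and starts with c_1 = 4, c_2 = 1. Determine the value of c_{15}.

Compute successive terms:
c_3 = 9  c_4 = 11  c_5 = 29  …  c_{12} = 3411  c_{13} = 6829  c_{14} = 13651  c_{15} = 27309.
(Characteristic roots are 2 and -1.)

27309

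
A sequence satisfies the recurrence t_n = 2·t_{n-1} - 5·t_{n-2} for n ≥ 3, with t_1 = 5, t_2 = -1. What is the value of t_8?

Applying the relation repeatedly:
t_3 = -27  t_4 = -49  t_5 = 37  t_6 = 319  t_7 = 453  t_8 = -689.

-689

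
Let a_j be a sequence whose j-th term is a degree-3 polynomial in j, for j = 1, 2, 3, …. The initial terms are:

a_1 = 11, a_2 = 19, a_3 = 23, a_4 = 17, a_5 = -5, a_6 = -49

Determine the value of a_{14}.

1st diffs: 8, 4, -6, -22, -44.
2nd diffs: -4, -10, -16, -22.
3rd diffs: -6, -6, -6 (constant).
So a_j = -j^3 + 4j^2 + 3j + 5.
Evaluating at j = 14 gives a_{14} = -1913.

-1913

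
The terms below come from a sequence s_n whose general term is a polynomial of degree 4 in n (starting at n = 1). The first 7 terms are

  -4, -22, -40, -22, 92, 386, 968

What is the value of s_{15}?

1st diffs: -18, -18, 18, 114, 294, 582.
2nd diffs: 0, 36, 96, 180, 288.
3rd diffs: 36, 60, 84, 108.
4th diffs: 24, 24, 24 (constant).
Newton forward-difference form: s_n = -4 + (-18)·C(n-1,1) + 36·C(n-1,3) + 24·C(n-1,4).
At n = 15: n-1 = 14, so s_{15} = -4 - 252 + 13104 + 24024 = 36872.

36872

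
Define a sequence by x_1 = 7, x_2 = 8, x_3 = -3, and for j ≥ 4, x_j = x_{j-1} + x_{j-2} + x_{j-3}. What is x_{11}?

x_4 = 12  x_5 = 17  x_6 = 26  x_7 = 55  x_8 = 98  x_9 = 179  x_{10} = 332  x_{11} = 609.

609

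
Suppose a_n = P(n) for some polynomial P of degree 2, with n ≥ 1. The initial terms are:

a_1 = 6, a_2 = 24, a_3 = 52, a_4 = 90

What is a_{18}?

1672

1st diffs: 18, 28, 38.
2nd diffs: 10, 10 (constant).
So a_n = 5n^2 + 3n - 2.
Evaluating at n = 18 gives a_{18} = 1672.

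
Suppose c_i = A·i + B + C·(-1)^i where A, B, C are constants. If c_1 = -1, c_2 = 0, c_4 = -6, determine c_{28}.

-78

Plug in i = 1, 2, 4: A + B - C = -1; 2A + B + C = 0; 4A + B + C = -6.
Subtracting the first from the second: A + 2C = 1.
Subtracting the second from the third: 2A = -6.
Solving: C = 2, A = -3, then B = 4.
Hence c_{28} = -3·28 + 4 + 2·1 = -78.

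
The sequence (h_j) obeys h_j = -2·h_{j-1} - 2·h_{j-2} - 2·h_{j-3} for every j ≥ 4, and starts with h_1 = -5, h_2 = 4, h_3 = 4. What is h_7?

Applying the relation repeatedly:
h_4 = -6, h_5 = -4, h_6 = 12, h_7 = -4.

-4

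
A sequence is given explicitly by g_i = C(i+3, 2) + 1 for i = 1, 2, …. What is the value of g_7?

46

C(10, 2) = 45, so g_7 = 46.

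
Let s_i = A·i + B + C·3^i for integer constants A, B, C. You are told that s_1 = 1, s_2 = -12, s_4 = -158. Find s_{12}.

At i = 1, 2, 4: A + B + 3C = 1; 2A + B + 9C = -12; 4A + B + 81C = -158.
Subtracting the first from the second: A + 6C = -13.
Subtracting the second from the third: 2A + 72C = -146.
Solving: C = -2, A = -1, then B = 8.
Hence s_{12} = -1·12 + 8 + (-2)·531441 = -1062886.

-1062886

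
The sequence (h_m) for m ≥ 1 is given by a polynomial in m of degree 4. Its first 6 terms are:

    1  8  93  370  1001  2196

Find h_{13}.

1st diffs: 7, 85, 277, 631, 1195.
2nd diffs: 78, 192, 354, 564.
3rd diffs: 114, 162, 210.
4th diffs: 48, 48 (constant).
Newton forward-difference form: h_m = 1 + 7·C(m-1,1) + 78·C(m-1,2) + 114·C(m-1,3) + 48·C(m-1,4).
At m = 13: m-1 = 12, so h_{13} = 1 + 84 + 5148 + 25080 + 23760 = 54073.

54073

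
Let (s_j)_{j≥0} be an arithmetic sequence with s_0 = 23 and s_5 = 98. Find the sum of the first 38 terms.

Common difference d = (98 - 23) / (5 - 0) = 15.
s_j = 23 + (j - 0)·15.
s_{37} = 578; S = 38·(23 + 578)/2 = 11419.

11419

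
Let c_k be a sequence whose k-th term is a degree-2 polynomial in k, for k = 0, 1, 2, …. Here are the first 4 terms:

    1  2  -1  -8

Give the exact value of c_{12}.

1st diffs: 1, -3, -7.
2nd diffs: -4, -4 (constant).
So c_k = -2k^2 + 3k + 1.
Evaluating at k = 12 gives c_{12} = -251.

-251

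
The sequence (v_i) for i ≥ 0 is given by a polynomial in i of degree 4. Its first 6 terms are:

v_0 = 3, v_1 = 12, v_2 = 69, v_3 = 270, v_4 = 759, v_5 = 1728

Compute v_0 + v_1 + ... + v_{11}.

1st diffs: 9, 57, 201, 489, 969.
2nd diffs: 48, 144, 288, 480.
3rd diffs: 96, 144, 192.
4th diffs: 48, 48 (constant).
Newton forward-difference form: v_i = 3 + 9·C(i,1) + 48·C(i,2) + 96·C(i,3) + 48·C(i,4).
Continuing: …, 3417, 6114, 10155, 15924, …, v_{11} = 34422.
Summing i = 0..11 (12 terms) gives 96726.

96726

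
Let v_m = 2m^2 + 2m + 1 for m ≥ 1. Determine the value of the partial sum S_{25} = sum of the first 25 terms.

Over m = 1..25: Σm = 325, Σm² = 5525.
Total = (2)·5525 + (2)·325 + (1)·25 = 11725.

11725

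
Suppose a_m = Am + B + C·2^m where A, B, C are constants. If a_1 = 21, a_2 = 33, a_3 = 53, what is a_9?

Plug in m = 1, 2, 3: A + B + 2C = 21; 2A + B + 4C = 33; 3A + B + 8C = 53.
Subtracting the first from the second: A + 2C = 12.
Subtracting the second from the third: A + 4C = 20.
Solving: C = 4, A = 4, then B = 9.
Hence a_9 = 4·9 + 9 + 4·512 = 2093.

2093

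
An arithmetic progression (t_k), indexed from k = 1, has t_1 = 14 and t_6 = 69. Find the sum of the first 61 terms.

20984

Common difference d = (69 - 14) / (6 - 1) = 11.
t_k = 14 + (k - 1)·11.
t_{61} = 674; S = 61·(14 + 674)/2 = 20984.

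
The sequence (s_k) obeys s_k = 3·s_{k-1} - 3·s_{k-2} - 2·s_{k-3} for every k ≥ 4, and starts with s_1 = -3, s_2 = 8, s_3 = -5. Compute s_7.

Applying the relation repeatedly:
s_4 = -33; s_5 = -100; s_6 = -191; s_7 = -207.

-207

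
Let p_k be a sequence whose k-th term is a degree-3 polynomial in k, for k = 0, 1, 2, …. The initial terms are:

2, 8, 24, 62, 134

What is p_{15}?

1st diffs: 6, 16, 38, 72.
2nd diffs: 10, 22, 34.
3rd diffs: 12, 12 (constant).
Newton forward-difference form: p_k = 2 + 6·C(k,1) + 10·C(k,2) + 12·C(k,3).
At k = 15: k = 15, so p_{15} = 2 + 90 + 1050 + 5460 = 6602.

6602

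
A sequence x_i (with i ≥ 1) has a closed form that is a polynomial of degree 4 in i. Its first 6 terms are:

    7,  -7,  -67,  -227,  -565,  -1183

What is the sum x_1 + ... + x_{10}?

-23468

1st diffs: -14, -60, -160, -338, -618.
2nd diffs: -46, -100, -178, -280.
3rd diffs: -54, -78, -102.
4th diffs: -24, -24 (constant).
Newton forward-difference form: x_i = 7 + (-14)·C(i-1,1) + (-46)·C(i-1,2) + (-54)·C(i-1,3) + (-24)·C(i-1,4).
Continuing: -2207, -3787, -6097, -9335.
Summing i = 1..10 (10 terms) gives -23468.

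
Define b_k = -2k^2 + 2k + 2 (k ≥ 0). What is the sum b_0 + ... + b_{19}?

-4520

Over k = 0..19: Σk = 190, Σk² = 2470.
Total = (-2)·2470 + (2)·190 + (2)·20 = -4520.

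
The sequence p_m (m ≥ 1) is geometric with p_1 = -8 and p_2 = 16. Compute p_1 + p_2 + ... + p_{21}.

Common ratio r = -2.
p_m = (-8)·(-2)^(m-1).
S = (-8)·((-2)^21 - 1)/(-2 - 1) = (-8)·(-2097152 - 1)/(-3) = -5592408.

-5592408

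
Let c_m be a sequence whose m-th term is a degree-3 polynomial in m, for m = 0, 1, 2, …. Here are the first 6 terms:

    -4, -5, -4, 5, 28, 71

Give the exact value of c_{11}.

1085

1st diffs: -1, 1, 9, 23, 43.
2nd diffs: 2, 8, 14, 20.
3rd diffs: 6, 6, 6 (constant).
Newton forward-difference form: c_m = -4 + (-1)·C(m,1) + 2·C(m,2) + 6·C(m,3).
At m = 11: m = 11, so c_{11} = -4 - 11 + 110 + 990 = 1085.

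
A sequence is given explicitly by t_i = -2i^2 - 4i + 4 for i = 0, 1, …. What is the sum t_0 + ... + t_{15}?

-2896

Over i = 0..15: Σi = 120, Σi² = 1240.
Total = (-2)·1240 + (-4)·120 + (4)·16 = -2896.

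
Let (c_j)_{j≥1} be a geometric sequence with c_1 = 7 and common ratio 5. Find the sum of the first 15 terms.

c_j = 7·5^(j-1).
S = 7·(5^15 - 1)/(5 - 1) = 7·(30517578125 - 1)/(4) = 53405761717.

53405761717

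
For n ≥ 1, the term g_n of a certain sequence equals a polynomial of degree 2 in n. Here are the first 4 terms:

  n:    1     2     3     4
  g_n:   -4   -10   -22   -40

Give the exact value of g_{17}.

-820

1st diffs: -6, -12, -18.
2nd diffs: -6, -6 (constant).
Newton forward-difference form: g_n = -4 + (-6)·C(n-1,1) + (-6)·C(n-1,2).
At n = 17: n-1 = 16, so g_{17} = -4 - 96 - 720 = -820.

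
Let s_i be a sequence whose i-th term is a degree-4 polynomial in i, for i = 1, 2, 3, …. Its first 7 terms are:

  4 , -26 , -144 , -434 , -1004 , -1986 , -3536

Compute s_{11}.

1st diffs: -30, -118, -290, -570, -982, -1550.
2nd diffs: -88, -172, -280, -412, -568.
3rd diffs: -84, -108, -132, -156.
4th diffs: -24, -24, -24 (constant).
Newton forward-difference form: s_i = 4 + (-30)·C(i-1,1) + (-88)·C(i-1,2) + (-84)·C(i-1,3) + (-24)·C(i-1,4).
At i = 11: i-1 = 10, so s_{11} = 4 - 300 - 3960 - 10080 - 5040 = -19376.

-19376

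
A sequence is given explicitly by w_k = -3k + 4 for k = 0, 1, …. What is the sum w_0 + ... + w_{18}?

Over k = 0..18: Σk = 171.
Total = (-3)·171 + (4)·19 = -437.

-437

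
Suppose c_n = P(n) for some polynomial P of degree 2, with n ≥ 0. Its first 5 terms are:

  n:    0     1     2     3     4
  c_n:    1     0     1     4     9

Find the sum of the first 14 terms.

651

1st diffs: -1, 1, 3, 5.
2nd diffs: 2, 2, 2 (constant).
So c_n = n^2 - 2n + 1.
Continuing: …, 16, 25, 36, 49, …, c_{13} = 144.
Summing n = 0..13 (14 terms) gives 651.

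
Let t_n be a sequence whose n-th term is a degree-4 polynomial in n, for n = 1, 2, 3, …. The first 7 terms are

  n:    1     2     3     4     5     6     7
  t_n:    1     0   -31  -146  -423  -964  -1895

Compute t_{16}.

-60494

1st diffs: -1, -31, -115, -277, -541, -931.
2nd diffs: -30, -84, -162, -264, -390.
3rd diffs: -54, -78, -102, -126.
4th diffs: -24, -24, -24 (constant).
Newton forward-difference form: t_n = 1 + (-1)·C(n-1,1) + (-30)·C(n-1,2) + (-54)·C(n-1,3) + (-24)·C(n-1,4).
At n = 16: n-1 = 15, so t_{16} = 1 - 15 - 3150 - 24570 - 32760 = -60494.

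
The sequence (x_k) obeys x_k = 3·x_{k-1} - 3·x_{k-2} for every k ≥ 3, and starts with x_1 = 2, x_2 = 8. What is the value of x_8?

Compute successive terms:
x_3 = 18, x_4 = 30, x_5 = 36, x_6 = 18, x_7 = -54, x_8 = -216.

-216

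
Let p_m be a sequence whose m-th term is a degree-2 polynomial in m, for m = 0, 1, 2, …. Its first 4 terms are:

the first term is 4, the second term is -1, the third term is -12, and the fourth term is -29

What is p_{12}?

-452

1st diffs: -5, -11, -17.
2nd diffs: -6, -6 (constant).
Newton forward-difference form: p_m = 4 + (-5)·C(m,1) + (-6)·C(m,2).
At m = 12: m = 12, so p_{12} = 4 - 60 - 396 = -452.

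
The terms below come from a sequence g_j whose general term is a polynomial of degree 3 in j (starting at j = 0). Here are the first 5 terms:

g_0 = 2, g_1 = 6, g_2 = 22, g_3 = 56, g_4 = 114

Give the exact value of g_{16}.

1st diffs: 4, 16, 34, 58.
2nd diffs: 12, 18, 24.
3rd diffs: 6, 6 (constant).
Newton forward-difference form: g_j = 2 + 4·C(j,1) + 12·C(j,2) + 6·C(j,3).
At j = 16: j = 16, so g_{16} = 2 + 64 + 1440 + 3360 = 4866.

4866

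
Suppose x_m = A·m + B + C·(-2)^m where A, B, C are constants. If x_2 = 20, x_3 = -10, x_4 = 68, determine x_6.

224

Write the equations: 2A + B + 4C = 20; 3A + B - 8C = -10; 4A + B + 16C = 68.
Subtracting the first from the second: A - 12C = -30.
Subtracting the second from the third: A + 24C = 78.
Solving: C = 3, A = 6, then B = -4.
So x_m = 6·m + (-4) + 3·(-2)^m; at m=6 this is 224.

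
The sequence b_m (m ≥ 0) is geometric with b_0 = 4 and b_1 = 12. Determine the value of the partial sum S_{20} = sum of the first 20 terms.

6973568800

Common ratio r = 3.
b_m = 4·3^(m-0).
S = 4·(3^20 - 1)/(3 - 1) = 4·(3486784401 - 1)/(2) = 6973568800.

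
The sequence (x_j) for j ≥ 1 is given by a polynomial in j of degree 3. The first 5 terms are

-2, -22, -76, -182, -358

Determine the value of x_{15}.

1st diffs: -20, -54, -106, -176.
2nd diffs: -34, -52, -70.
3rd diffs: -18, -18 (constant).
So x_j = -3j^3 + j^2 - 2j + 2.
Evaluating at j = 15 gives x_{15} = -9928.

-9928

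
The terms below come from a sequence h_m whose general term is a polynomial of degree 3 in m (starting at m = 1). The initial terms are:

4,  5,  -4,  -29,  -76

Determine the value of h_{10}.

1st diffs: 1, -9, -25, -47.
2nd diffs: -10, -16, -22.
3rd diffs: -6, -6 (constant).
Newton forward-difference form: h_m = 4 + 1·C(m-1,1) + (-10)·C(m-1,2) + (-6)·C(m-1,3).
At m = 10: m-1 = 9, so h_{10} = 4 + 9 - 360 - 504 = -851.

-851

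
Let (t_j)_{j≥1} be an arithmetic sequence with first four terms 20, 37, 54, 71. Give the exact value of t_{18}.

309

Common difference d = 17.
t_j = 20 + (j - 1)·17.
t_{18} = 20 + 17·17 = 309.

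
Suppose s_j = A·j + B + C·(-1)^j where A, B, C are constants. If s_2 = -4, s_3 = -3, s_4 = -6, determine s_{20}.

Plug in j = 2, 3, 4: 2A + B + C = -4; 3A + B - C = -3; 4A + B + C = -6.
Subtracting the first from the second: A - 2C = 1.
Subtracting the second from the third: A + 2C = -3.
Solving: C = -1, A = -1, then B = -1.
Therefore s_{20} = -20 + (-1) + (-1)·1 = -22.

-22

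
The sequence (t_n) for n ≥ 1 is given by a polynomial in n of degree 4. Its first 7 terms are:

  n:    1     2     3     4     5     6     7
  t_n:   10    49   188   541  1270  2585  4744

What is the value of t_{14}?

75241

1st diffs: 39, 139, 353, 729, 1315, 2159.
2nd diffs: 100, 214, 376, 586, 844.
3rd diffs: 114, 162, 210, 258.
4th diffs: 48, 48, 48 (constant).
Newton forward-difference form: t_n = 10 + 39·C(n-1,1) + 100·C(n-1,2) + 114·C(n-1,3) + 48·C(n-1,4).
At n = 14: n-1 = 13, so t_{14} = 10 + 507 + 7800 + 32604 + 34320 = 75241.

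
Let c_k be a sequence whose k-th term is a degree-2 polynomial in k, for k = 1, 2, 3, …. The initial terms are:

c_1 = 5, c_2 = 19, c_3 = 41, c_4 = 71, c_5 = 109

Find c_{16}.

1st diffs: 14, 22, 30, 38.
2nd diffs: 8, 8, 8 (constant).
So c_k = 4k^2 + 2k - 1.
Evaluating at k = 16 gives c_{16} = 1055.

1055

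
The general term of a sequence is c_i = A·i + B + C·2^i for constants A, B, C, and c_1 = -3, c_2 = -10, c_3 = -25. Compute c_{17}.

The three given values yield: A + B + 2C = -3; 2A + B + 4C = -10; 3A + B + 8C = -25.
Subtracting the first from the second: A + 2C = -7.
Subtracting the second from the third: A + 4C = -15.
Solving: C = -4, A = 1, then B = 4.
So c_i = 1·i + 4 + (-4)·2^i; at i=17 this is -524267.

-524267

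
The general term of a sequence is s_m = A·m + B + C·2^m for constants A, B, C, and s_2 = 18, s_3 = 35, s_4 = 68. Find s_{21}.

8388629

Plug in m = 2, 3, 4: 2A + B + 4C = 18; 3A + B + 8C = 35; 4A + B + 16C = 68.
Subtracting the first from the second: A + 4C = 17.
Subtracting the second from the third: A + 8C = 33.
Solving: C = 4, A = 1, then B = 0.
Hence s_{21} = 1·21 + 0 + 4·2097152 = 8388629.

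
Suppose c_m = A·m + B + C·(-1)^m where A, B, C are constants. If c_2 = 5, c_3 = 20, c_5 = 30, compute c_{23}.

120

The three given values yield: 2A + B + C = 5; 3A + B - C = 20; 5A + B - C = 30.
Subtracting the first from the second: A - 2C = 15.
Subtracting the second from the third: 2A = 10.
Solving: C = -5, A = 5, then B = 0.
Therefore c_{23} = 115 + 0 + (-5)·(-1) = 120.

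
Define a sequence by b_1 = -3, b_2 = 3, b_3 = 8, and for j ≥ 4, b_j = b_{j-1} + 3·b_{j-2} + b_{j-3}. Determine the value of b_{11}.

Compute successive terms:
b_4 = 14, b_5 = 41, b_6 = 91, b_7 = 228, b_8 = 542, b_9 = 1317, b_{10} = 3171, b_{11} = 7664.

7664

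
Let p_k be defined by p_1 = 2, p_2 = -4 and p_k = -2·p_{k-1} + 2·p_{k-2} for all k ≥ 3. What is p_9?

4896

Iterate the recurrence:
p_3 = 12;  p_4 = -32;  p_5 = 88;  p_6 = -240;  p_7 = 656;  p_8 = -1792;  p_9 = 4896.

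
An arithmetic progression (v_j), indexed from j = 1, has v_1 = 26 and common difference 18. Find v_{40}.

v_j = 26 + (j - 1)·18.
v_{40} = 26 + 39·18 = 728.

728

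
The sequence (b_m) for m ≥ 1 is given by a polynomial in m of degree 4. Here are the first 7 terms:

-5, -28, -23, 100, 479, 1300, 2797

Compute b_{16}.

109060

1st diffs: -23, 5, 123, 379, 821, 1497.
2nd diffs: 28, 118, 256, 442, 676.
3rd diffs: 90, 138, 186, 234.
4th diffs: 48, 48, 48 (constant).
So b_m = 2m^4 - 5m^3 - 6m^2 + 4.
Evaluating at m = 16 gives b_{16} = 109060.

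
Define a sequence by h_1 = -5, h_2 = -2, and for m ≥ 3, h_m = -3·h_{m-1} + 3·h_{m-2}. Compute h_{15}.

-54121689

Iterate the recurrence:
h_3 = -9  h_4 = 21  h_5 = -90  …  h_{12} = 993141  h_{13} = -3765285  h_{14} = 14275278  h_{15} = -54121689.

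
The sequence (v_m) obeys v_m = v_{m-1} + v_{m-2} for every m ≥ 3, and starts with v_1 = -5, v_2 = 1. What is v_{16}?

-1275

v_3 = -4;  v_4 = -3;  v_5 = -7;  …;  v_{13} = -301;  v_{14} = -487;  v_{15} = -788;  v_{16} = -1275.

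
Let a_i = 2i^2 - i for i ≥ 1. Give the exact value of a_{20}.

a_{20} = 2·20^2 - 1·20 = 780.

780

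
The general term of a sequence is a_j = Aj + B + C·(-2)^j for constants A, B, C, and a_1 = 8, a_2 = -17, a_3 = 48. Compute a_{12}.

The three given values yield: A + B - 2C = 8; 2A + B + 4C = -17; 3A + B - 8C = 48.
Subtracting the first from the second: A + 6C = -25.
Subtracting the second from the third: A - 12C = 65.
Solving: C = -5, A = 5, then B = -7.
Hence a_{12} = 5·12 + (-7) + (-5)·4096 = -20427.

-20427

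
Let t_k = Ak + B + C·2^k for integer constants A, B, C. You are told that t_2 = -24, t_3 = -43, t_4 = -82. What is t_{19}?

The three given values yield: 2A + B + 4C = -24; 3A + B + 8C = -43; 4A + B + 16C = -82.
Subtracting the first from the second: A + 4C = -19.
Subtracting the second from the third: A + 8C = -39.
Solving: C = -5, A = 1, then B = -6.
So t_k = 1·k + (-6) + (-5)·2^k; at k=19 this is -2621427.

-2621427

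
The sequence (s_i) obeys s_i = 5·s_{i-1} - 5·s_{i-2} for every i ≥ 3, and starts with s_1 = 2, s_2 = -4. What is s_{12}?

Iterate the recurrence:
s_3 = -30, s_4 = -130, s_5 = -500, s_6 = -1850, s_7 = -6750, s_8 = -24500, s_9 = -88750, s_{10} = -321250, s_{11} = -1162500, s_{12} = -4206250.

-4206250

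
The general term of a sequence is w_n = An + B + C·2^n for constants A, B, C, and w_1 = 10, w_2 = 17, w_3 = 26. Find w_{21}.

2097260

The three given values yield: A + B + 2C = 10; 2A + B + 4C = 17; 3A + B + 8C = 26.
Subtracting the first from the second: A + 2C = 7.
Subtracting the second from the third: A + 4C = 9.
Solving: C = 1, A = 5, then B = 3.
Hence w_{21} = 5·21 + 3 + 1·2097152 = 2097260.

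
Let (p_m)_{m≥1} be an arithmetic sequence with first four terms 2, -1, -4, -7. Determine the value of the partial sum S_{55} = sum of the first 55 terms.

Common difference d = -3.
p_m = 2 + (m - 1)·(-3).
p_{55} = -160; S = 55·(2 + (-160))/2 = -4345.

-4345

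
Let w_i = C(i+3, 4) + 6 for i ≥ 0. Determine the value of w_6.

C(9, 4) = 126, so w_6 = 132.

132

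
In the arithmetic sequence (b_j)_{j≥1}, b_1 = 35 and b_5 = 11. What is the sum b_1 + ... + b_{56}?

Common difference d = (11 - 35) / (5 - 1) = -6.
b_j = 35 + (j - 1)·(-6).
b_{56} = -295; S = 56·(35 + (-295))/2 = -7280.

-7280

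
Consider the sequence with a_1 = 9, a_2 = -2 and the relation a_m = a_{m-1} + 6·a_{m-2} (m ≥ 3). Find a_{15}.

15400528

Step forward from the initial values:
a_3 = 52, a_4 = 40, a_5 = 352, …, a_{12} = 554992, a_{13} = 1724368, a_{14} = 5054320, a_{15} = 15400528.
(Characteristic roots are 3 and -2.)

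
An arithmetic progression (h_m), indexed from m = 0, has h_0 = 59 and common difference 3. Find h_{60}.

239

h_m = 59 + (m - 0)·3.
h_{60} = 59 + 60·3 = 239.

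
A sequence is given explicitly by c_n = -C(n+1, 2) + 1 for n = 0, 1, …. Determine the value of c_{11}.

C(12, 2) = 66, so c_{11} = -65.

-65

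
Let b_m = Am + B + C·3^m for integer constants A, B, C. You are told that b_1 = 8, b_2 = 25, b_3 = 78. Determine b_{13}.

4782956

Write the equations: A + B + 3C = 8; 2A + B + 9C = 25; 3A + B + 27C = 78.
Subtracting the first from the second: A + 6C = 17.
Subtracting the second from the third: A + 18C = 53.
Solving: C = 3, A = -1, then B = 0.
Hence b_{13} = -1·13 + 0 + 3·1594323 = 4782956.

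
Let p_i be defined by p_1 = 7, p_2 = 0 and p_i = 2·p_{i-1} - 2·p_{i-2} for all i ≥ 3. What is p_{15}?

p_3 = -14  p_4 = -28  p_5 = -28  …  p_{12} = -448  p_{13} = -448  p_{14} = 0  p_{15} = 896.

896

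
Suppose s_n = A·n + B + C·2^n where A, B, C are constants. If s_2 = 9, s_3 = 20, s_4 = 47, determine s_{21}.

The three given values yield: 2A + B + 4C = 9; 3A + B + 8C = 20; 4A + B + 16C = 47.
Subtracting the first from the second: A + 4C = 11.
Subtracting the second from the third: A + 8C = 27.
Solving: C = 4, A = -5, then B = 3.
Therefore s_{21} = -105 + 3 + 4·2097152 = 8388506.

8388506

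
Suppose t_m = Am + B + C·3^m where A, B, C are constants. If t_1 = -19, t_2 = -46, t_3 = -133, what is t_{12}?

At m = 1, 2, 3: A + B + 3C = -19; 2A + B + 9C = -46; 3A + B + 27C = -133.
Subtracting the first from the second: A + 6C = -27.
Subtracting the second from the third: A + 18C = -87.
Solving: C = -5, A = 3, then B = -7.
Therefore t_{12} = 36 + (-7) + (-5)·531441 = -2657176.

-2657176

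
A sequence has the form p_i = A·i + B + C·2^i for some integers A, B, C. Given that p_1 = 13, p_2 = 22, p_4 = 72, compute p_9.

2061

Write the equations: A + B + 2C = 13; 2A + B + 4C = 22; 4A + B + 16C = 72.
Subtracting the first from the second: A + 2C = 9.
Subtracting the second from the third: 2A + 12C = 50.
Solving: C = 4, A = 1, then B = 4.
Therefore p_9 = 9 + 4 + 4·512 = 2061.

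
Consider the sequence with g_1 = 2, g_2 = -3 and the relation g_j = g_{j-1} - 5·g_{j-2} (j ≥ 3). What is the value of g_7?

-278

Compute successive terms:
g_3 = -13;  g_4 = 2;  g_5 = 67;  g_6 = 57;  g_7 = -278.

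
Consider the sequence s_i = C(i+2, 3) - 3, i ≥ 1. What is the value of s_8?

117

C(10, 3) = 120, so s_8 = 117.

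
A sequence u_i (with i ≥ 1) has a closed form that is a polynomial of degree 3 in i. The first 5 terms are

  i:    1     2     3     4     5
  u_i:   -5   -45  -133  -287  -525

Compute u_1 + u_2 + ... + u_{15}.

-50685

1st diffs: -40, -88, -154, -238.
2nd diffs: -48, -66, -84.
3rd diffs: -18, -18 (constant).
So u_i = -3i^3 - 6i^2 - i + 5.
Continuing: …, -865, -1325, -1923, -2677, …, u_{15} = -11485.
Summing i = 1..15 (15 terms) gives -50685.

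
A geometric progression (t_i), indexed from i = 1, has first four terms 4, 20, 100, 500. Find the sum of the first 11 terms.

Common ratio r = 5.
t_i = 4·5^(i-1).
S = 4·(5^11 - 1)/(5 - 1) = 4·(48828125 - 1)/(4) = 48828124.

48828124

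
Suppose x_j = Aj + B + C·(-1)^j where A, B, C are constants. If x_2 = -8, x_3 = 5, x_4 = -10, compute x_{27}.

Plug in j = 2, 3, 4: 2A + B + C = -8; 3A + B - C = 5; 4A + B + C = -10.
Subtracting the first from the second: A - 2C = 13.
Subtracting the second from the third: A + 2C = -15.
Solving: C = -7, A = -1, then B = 1.
Therefore x_{27} = -27 + 1 + (-7)·(-1) = -19.

-19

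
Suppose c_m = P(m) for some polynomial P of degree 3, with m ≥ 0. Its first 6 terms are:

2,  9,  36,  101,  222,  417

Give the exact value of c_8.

1st diffs: 7, 27, 65, 121, 195.
2nd diffs: 20, 38, 56, 74.
3rd diffs: 18, 18, 18 (constant).
Newton forward-difference form: c_m = 2 + 7·C(m,1) + 20·C(m,2) + 18·C(m,3).
At m = 8: m = 8, so c_8 = 2 + 56 + 560 + 1008 = 1626.

1626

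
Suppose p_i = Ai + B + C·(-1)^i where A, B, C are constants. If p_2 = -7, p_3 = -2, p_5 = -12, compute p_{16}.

Plug in i = 2, 3, 5: 2A + B + C = -7; 3A + B - C = -2; 5A + B - C = -12.
Subtracting the first from the second: A - 2C = 5.
Subtracting the second from the third: 2A = -10.
Solving: C = -5, A = -5, then B = 8.
Therefore p_{16} = -80 + 8 + (-5)·1 = -77.

-77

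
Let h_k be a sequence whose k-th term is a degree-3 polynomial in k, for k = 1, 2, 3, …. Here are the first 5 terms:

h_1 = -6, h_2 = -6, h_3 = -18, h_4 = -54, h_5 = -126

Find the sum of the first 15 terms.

-21930

1st diffs: 0, -12, -36, -72.
2nd diffs: -12, -24, -36.
3rd diffs: -12, -12 (constant).
Newton forward-difference form: h_k = -6 + (-12)·C(k-1,2) + (-12)·C(k-1,3).
Continuing: …, -246, -426, -678, -1014, …, h_{15} = -5466.
Summing k = 1..15 (15 terms) gives -21930.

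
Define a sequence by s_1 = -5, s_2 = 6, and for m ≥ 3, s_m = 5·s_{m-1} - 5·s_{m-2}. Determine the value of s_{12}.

8028125

s_3 = 55  s_4 = 245  s_5 = 950  s_6 = 3525  s_7 = 12875  s_8 = 46750  s_9 = 169375  s_{10} = 613125  s_{11} = 2218750  s_{12} = 8028125.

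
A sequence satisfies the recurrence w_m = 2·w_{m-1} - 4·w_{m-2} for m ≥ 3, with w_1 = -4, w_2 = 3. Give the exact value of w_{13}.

Compute successive terms:
w_3 = 22;  w_4 = 32;  w_5 = -24;  …;  w_{10} = 2048;  w_{11} = -1536;  w_{12} = -11264;  w_{13} = -16384.

-16384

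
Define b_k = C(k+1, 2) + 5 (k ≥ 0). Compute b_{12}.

C(13, 2) = 78, so b_{12} = 83.

83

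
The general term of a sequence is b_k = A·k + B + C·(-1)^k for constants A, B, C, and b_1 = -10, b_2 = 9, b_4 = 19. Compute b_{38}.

Write the equations: A + B - C = -10; 2A + B + C = 9; 4A + B + C = 19.
Subtracting the first from the second: A + 2C = 19.
Subtracting the second from the third: 2A = 10.
Solving: C = 7, A = 5, then B = -8.
Therefore b_{38} = 190 + (-8) + 7·1 = 189.

189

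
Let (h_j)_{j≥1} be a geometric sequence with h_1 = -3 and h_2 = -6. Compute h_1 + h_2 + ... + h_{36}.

-206158430205

Common ratio r = 2.
h_j = (-3)·2^(j-1).
S = (-3)·(2^36 - 1)/(2 - 1) = (-3)·(68719476736 - 1)/(1) = -206158430205.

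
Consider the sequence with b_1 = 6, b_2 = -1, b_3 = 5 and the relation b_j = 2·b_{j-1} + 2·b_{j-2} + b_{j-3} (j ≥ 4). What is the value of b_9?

2421

Applying the relation repeatedly:
b_4 = 14;  b_5 = 37;  b_6 = 107;  b_7 = 302;  b_8 = 855;  b_9 = 2421.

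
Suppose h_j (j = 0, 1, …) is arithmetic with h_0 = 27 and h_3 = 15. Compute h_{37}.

Common difference d = (15 - 27) / (3 - 0) = -4.
h_j = 27 + (j - 0)·(-4).
h_{37} = 27 + 37·(-4) = -121.

-121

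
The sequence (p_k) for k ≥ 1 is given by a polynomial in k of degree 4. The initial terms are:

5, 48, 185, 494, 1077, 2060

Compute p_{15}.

61577

1st diffs: 43, 137, 309, 583, 983.
2nd diffs: 94, 172, 274, 400.
3rd diffs: 78, 102, 126.
4th diffs: 24, 24 (constant).
Newton forward-difference form: p_k = 5 + 43·C(k-1,1) + 94·C(k-1,2) + 78·C(k-1,3) + 24·C(k-1,4).
At k = 15: k-1 = 14, so p_{15} = 5 + 602 + 8554 + 28392 + 24024 = 61577.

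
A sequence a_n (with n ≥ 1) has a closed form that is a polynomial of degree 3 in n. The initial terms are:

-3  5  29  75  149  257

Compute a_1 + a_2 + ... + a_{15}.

16265

1st diffs: 8, 24, 46, 74, 108.
2nd diffs: 16, 22, 28, 34.
3rd diffs: 6, 6, 6 (constant).
So a_n = n^3 + 2n^2 - 5n - 1.
Continuing: …, 405, 599, 845, 1149, …, a_{15} = 3749.
Summing n = 1..15 (15 terms) gives 16265.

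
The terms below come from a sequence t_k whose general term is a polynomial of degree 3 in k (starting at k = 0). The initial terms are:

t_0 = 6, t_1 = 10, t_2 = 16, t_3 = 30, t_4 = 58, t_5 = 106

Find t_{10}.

856

1st diffs: 4, 6, 14, 28, 48.
2nd diffs: 2, 8, 14, 20.
3rd diffs: 6, 6, 6 (constant).
Newton forward-difference form: t_k = 6 + 4·C(k,1) + 2·C(k,2) + 6·C(k,3).
At k = 10: k = 10, so t_{10} = 6 + 40 + 90 + 720 = 856.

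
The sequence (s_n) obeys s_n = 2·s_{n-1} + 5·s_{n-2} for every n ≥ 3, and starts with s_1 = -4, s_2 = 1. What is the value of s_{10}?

s_3 = -18; s_4 = -31; s_5 = -152; s_6 = -459; s_7 = -1678; s_8 = -5651; s_9 = -19692; s_{10} = -67639.

-67639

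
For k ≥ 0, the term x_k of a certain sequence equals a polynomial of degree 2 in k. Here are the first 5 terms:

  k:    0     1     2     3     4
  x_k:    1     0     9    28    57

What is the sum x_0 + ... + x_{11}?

1st diffs: -1, 9, 19, 29.
2nd diffs: 10, 10, 10 (constant).
Newton forward-difference form: x_k = 1 + (-1)·C(k,1) + 10·C(k,2).
Continuing: …, 96, 145, 204, 273, …, x_{11} = 540.
Summing k = 0..11 (12 terms) gives 2146.

2146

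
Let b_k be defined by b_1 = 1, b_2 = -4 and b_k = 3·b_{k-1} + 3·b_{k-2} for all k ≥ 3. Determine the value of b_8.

b_3 = -9  b_4 = -39  b_5 = -144  b_6 = -549  b_7 = -2079  b_8 = -7884.

-7884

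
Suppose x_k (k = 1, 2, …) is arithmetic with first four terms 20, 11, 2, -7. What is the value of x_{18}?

-133

Common difference d = -9.
x_k = 20 + (k - 1)·(-9).
x_{18} = 20 + 17·(-9) = -133.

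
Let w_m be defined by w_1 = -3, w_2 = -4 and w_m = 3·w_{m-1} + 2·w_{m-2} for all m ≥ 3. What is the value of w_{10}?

Step forward from the initial values:
w_3 = -18;  w_4 = -62;  w_5 = -222;  w_6 = -790;  w_7 = -2814;  w_8 = -10022;  w_9 = -35694;  w_{10} = -127126.

-127126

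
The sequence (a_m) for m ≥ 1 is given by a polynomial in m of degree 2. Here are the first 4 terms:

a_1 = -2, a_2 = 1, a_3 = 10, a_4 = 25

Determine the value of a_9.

190

1st diffs: 3, 9, 15.
2nd diffs: 6, 6 (constant).
Newton forward-difference form: a_m = -2 + 3·C(m-1,1) + 6·C(m-1,2).
At m = 9: m-1 = 8, so a_9 = -2 + 24 + 168 = 190.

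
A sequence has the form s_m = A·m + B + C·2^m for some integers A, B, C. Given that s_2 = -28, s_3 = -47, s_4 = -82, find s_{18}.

-1048636

Write the equations: 2A + B + 4C = -28; 3A + B + 8C = -47; 4A + B + 16C = -82.
Subtracting the first from the second: A + 4C = -19.
Subtracting the second from the third: A + 8C = -35.
Solving: C = -4, A = -3, then B = -6.
Hence s_{18} = -3·18 + (-6) + (-4)·262144 = -1048636.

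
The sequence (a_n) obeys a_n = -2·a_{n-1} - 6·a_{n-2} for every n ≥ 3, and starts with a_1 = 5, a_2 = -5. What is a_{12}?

-94880

Iterate the recurrence:
a_3 = -20, a_4 = 70, a_5 = -20, a_6 = -380, a_7 = 880, a_8 = 520, a_9 = -6320, a_{10} = 9520, a_{11} = 18880, a_{12} = -94880.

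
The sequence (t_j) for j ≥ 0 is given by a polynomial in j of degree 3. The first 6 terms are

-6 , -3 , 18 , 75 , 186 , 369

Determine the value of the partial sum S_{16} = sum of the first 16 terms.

43104

1st diffs: 3, 21, 57, 111, 183.
2nd diffs: 18, 36, 54, 72.
3rd diffs: 18, 18, 18 (constant).
Newton forward-difference form: t_j = -6 + 3·C(j,1) + 18·C(j,2) + 18·C(j,3).
Continuing: …, 642, 1023, 1530, 2181, …, t_{15} = 10119.
Summing j = 0..15 (16 terms) gives 43104.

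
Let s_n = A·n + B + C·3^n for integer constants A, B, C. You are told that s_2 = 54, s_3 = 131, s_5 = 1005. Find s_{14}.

19131954

The three given values yield: 2A + B + 9C = 54; 3A + B + 27C = 131; 5A + B + 243C = 1005.
Subtracting the first from the second: A + 18C = 77.
Subtracting the second from the third: 2A + 216C = 874.
Solving: C = 4, A = 5, then B = 8.
Therefore s_{14} = 70 + 8 + 4·4782969 = 19131954.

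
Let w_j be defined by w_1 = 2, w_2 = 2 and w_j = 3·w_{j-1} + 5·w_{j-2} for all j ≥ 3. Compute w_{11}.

Applying the relation repeatedly:
w_3 = 16; w_4 = 58; w_5 = 254; w_6 = 1052; w_7 = 4426; w_8 = 18538; w_9 = 77744; w_{10} = 325922; w_{11} = 1366486.

1366486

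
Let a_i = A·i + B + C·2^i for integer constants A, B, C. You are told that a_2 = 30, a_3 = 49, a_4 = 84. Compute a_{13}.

The three given values yield: 2A + B + 4C = 30; 3A + B + 8C = 49; 4A + B + 16C = 84.
Subtracting the first from the second: A + 4C = 19.
Subtracting the second from the third: A + 8C = 35.
Solving: C = 4, A = 3, then B = 8.
So a_i = 3·i + 8 + 4·2^i; at i=13 this is 32815.

32815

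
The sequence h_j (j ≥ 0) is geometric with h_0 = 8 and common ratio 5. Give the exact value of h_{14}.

48828125000

h_j = 8·5^(j-0).
h_{14} = 8·5^14 = 48828125000.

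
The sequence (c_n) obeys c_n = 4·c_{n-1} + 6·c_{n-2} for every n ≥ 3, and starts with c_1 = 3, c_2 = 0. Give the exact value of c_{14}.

1019386368

c_3 = 18  c_4 = 72  c_5 = 396  …  c_{11} = 7409952  c_{12} = 38252160  c_{13} = 197468352  c_{14} = 1019386368.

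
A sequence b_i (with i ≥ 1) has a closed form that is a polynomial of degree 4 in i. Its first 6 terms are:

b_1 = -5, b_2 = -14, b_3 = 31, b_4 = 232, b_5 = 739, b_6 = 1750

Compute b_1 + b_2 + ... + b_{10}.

39541

1st diffs: -9, 45, 201, 507, 1011.
2nd diffs: 54, 156, 306, 504.
3rd diffs: 102, 150, 198.
4th diffs: 48, 48 (constant).
So b_i = 2i^4 - 3i^3 - 5i^2 - 3i + 4.
Continuing: 3511, 6316, 10507, 16474.
Summing i = 1..10 (10 terms) gives 39541.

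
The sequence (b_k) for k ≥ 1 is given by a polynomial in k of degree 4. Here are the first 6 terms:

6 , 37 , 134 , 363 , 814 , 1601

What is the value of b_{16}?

1st diffs: 31, 97, 229, 451, 787.
2nd diffs: 66, 132, 222, 336.
3rd diffs: 66, 90, 114.
4th diffs: 24, 24 (constant).
Newton forward-difference form: b_k = 6 + 31·C(k-1,1) + 66·C(k-1,2) + 66·C(k-1,3) + 24·C(k-1,4).
At k = 16: k-1 = 15, so b_{16} = 6 + 465 + 6930 + 30030 + 32760 = 70191.

70191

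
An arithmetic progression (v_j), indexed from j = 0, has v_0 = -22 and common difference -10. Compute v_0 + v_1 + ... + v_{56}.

-17214

v_j = -22 + (j - 0)·(-10).
v_{56} = -582; S = 57·(-22 + (-582))/2 = -17214.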